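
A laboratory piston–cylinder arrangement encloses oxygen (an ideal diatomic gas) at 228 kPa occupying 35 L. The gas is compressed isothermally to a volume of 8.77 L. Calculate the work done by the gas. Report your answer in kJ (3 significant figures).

W ≈ -11.0 kJ

Isothermal: W = nRT ln(V₂/V₁) = P₁V₁ ln(V₂/V₁).
P₁V₁ = (228 kPa)(35 L) = 7980 J.
W = 7980 × ln(8.77/35) = 7980 × -1.384
W_by_gas = -11044 J.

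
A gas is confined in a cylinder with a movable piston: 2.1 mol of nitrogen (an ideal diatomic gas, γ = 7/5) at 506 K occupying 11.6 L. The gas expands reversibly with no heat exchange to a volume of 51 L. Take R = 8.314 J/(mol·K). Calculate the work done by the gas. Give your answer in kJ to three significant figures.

Adiabatic: TV^(γ−1) = const with γ = 7/5.
T₂ = T₁ (V₁/V₂)^(γ−1) = 506 × (11.6/51)^0.4 = 506 × 0.553 = 279.8 K.
W_by = nCᵥ(T₁ − T₂) = (2.1)(20.79)(506 − 279.8) = 9872 J.

W ≈ 9.87 kJ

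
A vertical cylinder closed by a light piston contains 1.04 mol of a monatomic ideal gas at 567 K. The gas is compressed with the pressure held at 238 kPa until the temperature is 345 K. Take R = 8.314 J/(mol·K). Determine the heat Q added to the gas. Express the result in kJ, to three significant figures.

Q ≈ -4.80 kJ

Isobaric: W = nRΔT = (1.04)(8.314)(-222) = -1920 J.
ΔU = nCᵥΔT with Cᵥ = 3R/2: ΔU = (1.04)(12.47)(-222) = -2879 J.
Q = ΔU + W = -2879 − 1920 = -4799 J.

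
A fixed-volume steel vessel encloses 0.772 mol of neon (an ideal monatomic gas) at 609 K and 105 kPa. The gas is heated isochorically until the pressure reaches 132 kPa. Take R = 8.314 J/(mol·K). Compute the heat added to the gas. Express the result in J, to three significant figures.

Q ≈ 1510 J

Constant volume ⇒ W = 0, so Q = ΔU = nCᵥΔT with Cᵥ = 3R/2 = 12.47 J/(mol·K).
At constant V, T₂/T₁ = P₂/P₁ ⇒ ΔT = T₁(P₂/P₁ − 1) = 609·(132/105 − 1) = 156.6 K.
ΔU = (0.772)(12.47)(156.6) = 1508 J.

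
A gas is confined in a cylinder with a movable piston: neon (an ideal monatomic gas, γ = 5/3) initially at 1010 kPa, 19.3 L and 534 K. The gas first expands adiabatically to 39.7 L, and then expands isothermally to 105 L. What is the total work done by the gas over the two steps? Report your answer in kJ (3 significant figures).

Step 1 (adiabatic): W = (P₁V₁ − P₂V₂)/(γ−1) = (19493 − 12052)/0.667 = 11162 J.
After step 1: P = 303.6 kPa, V = 39.7 L, T = 330.2 K.
Step 2 (isothermal): W = P₁V₁ ln(V₂/V₁) = (12052) ln(105/39.7) = 11722 J.
W_total = 11162 + 11722 = 22883 J.

W_total ≈ 22.9 kJ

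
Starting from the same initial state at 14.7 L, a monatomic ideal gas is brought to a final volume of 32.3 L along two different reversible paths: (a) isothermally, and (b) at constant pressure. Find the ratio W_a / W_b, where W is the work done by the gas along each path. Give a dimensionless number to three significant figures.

W_a / W_b ≈ 0.658

Path (a) isothermal: W = P₁V₁ ln(V₂/V₁) → W_a/(P₁V₁) = 0.7872.
Path (b) isobaric: W = P₁(V₂ − V₁) → W_b/(P₁V₁) = 1.197.
W_a / W_b = 0.7872 / 1.197 = 0.6575.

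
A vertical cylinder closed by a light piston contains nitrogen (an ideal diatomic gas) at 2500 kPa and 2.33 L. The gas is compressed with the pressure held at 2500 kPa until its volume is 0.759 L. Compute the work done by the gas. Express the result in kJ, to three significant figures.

Isobaric: W = P ΔV.
W = (2500 kPa)(0.759 − 2.33 L) = (2500)(-1.571) = -3928 J.

W ≈ -3.93 kJ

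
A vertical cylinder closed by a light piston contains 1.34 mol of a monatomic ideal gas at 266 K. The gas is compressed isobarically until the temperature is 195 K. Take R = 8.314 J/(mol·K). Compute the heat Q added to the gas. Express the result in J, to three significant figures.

Isobaric: W = nRΔT = (1.34)(8.314)(-71) = -791 J.
ΔU = nCᵥΔT with Cᵥ = 3R/2: ΔU = (1.34)(12.47)(-71) = -1186 J.
Q = ΔU + W = -1186 − 791 = -1977 J.

Q ≈ -1980 J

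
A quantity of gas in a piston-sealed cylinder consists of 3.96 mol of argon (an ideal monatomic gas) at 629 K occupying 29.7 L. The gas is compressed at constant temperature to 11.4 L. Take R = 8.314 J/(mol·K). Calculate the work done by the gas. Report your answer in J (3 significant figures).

Isothermal: W = nRT ln(V₂/V₁).
W = (3.96)(8.314)(629) × ln(11.4/29.7)
  = 20709 × -0.9575
W_by_gas = -19829 J.

W ≈ -19800 J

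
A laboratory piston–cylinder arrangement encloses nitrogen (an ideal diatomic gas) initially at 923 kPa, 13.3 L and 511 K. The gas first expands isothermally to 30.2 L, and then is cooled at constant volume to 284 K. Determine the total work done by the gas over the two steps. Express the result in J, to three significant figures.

W_total ≈ 10100 J

Step 1 (isothermal): W = P₁V₁ ln(V₂/V₁) = (12276) ln(30.2/13.3) = 10067 J.
Step 2 (isochoric): W = 0 (constant volume).
W_total = 10067 + 0 = 10067 J.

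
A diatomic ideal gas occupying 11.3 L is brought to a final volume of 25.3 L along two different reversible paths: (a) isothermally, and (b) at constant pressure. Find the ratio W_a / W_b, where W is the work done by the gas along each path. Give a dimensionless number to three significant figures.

Path (a) isothermal: W = P₁V₁ ln(V₂/V₁) → W_a/(P₁V₁) = 0.806.
Path (b) isobaric: W = P₁(V₂ − V₁) → W_b/(P₁V₁) = 1.239.
W_a / W_b = 0.806 / 1.239 = 0.6506.

W_a / W_b ≈ 0.651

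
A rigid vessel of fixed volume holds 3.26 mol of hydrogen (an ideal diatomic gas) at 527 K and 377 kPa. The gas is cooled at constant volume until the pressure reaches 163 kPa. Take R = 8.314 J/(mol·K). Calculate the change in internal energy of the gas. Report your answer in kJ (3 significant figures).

Constant volume ⇒ W = 0, so Q = ΔU = nCᵥΔT with Cᵥ = 5R/2 = 20.79 J/(mol·K).
At constant V, T₂/T₁ = P₂/P₁ ⇒ ΔT = T₁(P₂/P₁ − 1) = 527·(163/377 − 1) = -299.1 K.
ΔU = (3.26)(20.79)(-299.1) = -20270 J.

ΔU ≈ -20.3 kJ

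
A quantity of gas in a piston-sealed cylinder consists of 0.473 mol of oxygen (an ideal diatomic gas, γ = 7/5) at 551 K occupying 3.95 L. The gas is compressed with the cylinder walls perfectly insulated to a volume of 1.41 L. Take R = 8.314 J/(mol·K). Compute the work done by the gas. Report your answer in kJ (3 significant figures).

W ≈ -2.76 kJ

Adiabatic: TV^(γ−1) = const with γ = 7/5.
T₂ = T₁ (V₁/V₂)^(γ−1) = 551 × (3.95/1.41)^0.4 = 551 × 1.51 = 832 K.
W_by = nCᵥ(T₁ − T₂) = (0.473)(20.79)(551 − 832) = -2762 J.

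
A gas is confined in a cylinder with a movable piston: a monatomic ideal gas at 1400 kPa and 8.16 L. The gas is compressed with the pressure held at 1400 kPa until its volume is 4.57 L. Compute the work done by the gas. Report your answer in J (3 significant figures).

Isobaric: W = P ΔV.
W = (1400 kPa)(4.57 − 8.16 L) = (1400)(-3.59) = -5026 J.

W ≈ -5030 J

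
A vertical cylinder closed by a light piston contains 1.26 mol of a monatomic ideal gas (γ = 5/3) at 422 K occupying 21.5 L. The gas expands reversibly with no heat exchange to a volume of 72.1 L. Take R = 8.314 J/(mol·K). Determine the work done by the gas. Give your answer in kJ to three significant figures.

W ≈ 3.67 kJ

Adiabatic: TV^(γ−1) = const with γ = 5/3.
T₂ = T₁ (V₁/V₂)^(γ−1) = 422 × (21.5/72.1)^0.667 = 422 × 0.4463 = 188.4 K.
W_by = nCᵥ(T₁ − T₂) = (1.26)(12.47)(422 − 188.4) = 3671 J.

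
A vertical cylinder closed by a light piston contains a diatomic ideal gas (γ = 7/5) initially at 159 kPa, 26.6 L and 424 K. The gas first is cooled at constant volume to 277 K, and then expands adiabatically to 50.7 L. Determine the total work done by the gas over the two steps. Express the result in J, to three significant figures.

W_total ≈ 1570 J

Step 1 (isochoric): W = 0 (constant volume).
After step 1: P = 103.9 kPa (V unchanged).
Step 2 (adiabatic): W = (P₁V₁ − P₂V₂)/(γ−1) = (2763 − 2135)/0.4 = 1571 J.
W_total = 0 + 1571 = 1571 J.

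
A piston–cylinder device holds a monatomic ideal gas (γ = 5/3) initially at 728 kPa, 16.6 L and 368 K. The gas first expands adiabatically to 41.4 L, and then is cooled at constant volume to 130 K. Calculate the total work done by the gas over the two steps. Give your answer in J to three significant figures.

Step 1 (adiabatic): W = (P₁V₁ − P₂V₂)/(γ−1) = (12085 − 6571)/0.667 = 8270 J.
Step 2 (isochoric): W = 0 (constant volume).
W_total = 8270 + 0 = 8270 J.

W_total ≈ 8270 J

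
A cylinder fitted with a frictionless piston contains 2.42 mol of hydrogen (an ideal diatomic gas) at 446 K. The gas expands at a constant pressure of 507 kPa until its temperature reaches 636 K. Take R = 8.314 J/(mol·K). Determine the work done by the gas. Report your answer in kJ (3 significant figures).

W ≈ 3.82 kJ

Isobaric: W = P ΔV = nR ΔT.
W = (2.42)(8.314)(636 − 446) = 3823 J.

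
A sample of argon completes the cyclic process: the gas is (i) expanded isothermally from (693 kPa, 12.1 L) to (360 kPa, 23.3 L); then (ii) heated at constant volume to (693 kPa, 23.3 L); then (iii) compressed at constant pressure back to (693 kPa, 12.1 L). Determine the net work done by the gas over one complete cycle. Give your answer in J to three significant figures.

Leg (i): W = PᵢVᵢ ln(V_f/Vᵢ) = (8385) ln(23.3/12.1) = 5494 J.
Leg (ii): W = 0.
Leg (iii): W = PΔV = (693)(12.1 − 23.3) = -7762 J.
W_net = 5494 − 7762 = -2267 J.

W_net ≈ -2270 J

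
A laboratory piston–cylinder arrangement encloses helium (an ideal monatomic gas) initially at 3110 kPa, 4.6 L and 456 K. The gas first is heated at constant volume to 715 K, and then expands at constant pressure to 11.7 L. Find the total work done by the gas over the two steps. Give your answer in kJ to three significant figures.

W_total ≈ 34.6 kJ

Step 1 (isochoric): W = 0 (constant volume).
After step 1: P = 4876 kPa (V unchanged).
Step 2 (isobaric): W = PΔV = (4876 kPa)(11.7 − 4.6 L) = 34623 J.
W_total = 0 + 34623 = 34623 J.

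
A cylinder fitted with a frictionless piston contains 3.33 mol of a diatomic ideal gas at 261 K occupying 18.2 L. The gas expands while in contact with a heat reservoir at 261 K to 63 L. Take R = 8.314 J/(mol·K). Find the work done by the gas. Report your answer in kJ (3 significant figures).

Isothermal: W = nRT ln(V₂/V₁).
W = (3.33)(8.314)(261) × ln(63/18.2)
  = 7226 × 1.242
W_by_gas = 8973 J.

W ≈ 8.97 kJ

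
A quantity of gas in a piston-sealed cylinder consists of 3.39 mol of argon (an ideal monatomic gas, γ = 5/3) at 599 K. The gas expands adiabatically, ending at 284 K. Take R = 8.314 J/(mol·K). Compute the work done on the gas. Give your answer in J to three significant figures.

Adiabatic ⇒ Q = 0, so W_by = −ΔU = nCᵥ(T₁ − T₂).
Cᵥ = 3R/2 = 12.47 J/(mol·K).
W = (3.39)(12.47)(599 − 284) = 13317 J.
Work on gas = −W_by = -13317 J.

W ≈ -13300 J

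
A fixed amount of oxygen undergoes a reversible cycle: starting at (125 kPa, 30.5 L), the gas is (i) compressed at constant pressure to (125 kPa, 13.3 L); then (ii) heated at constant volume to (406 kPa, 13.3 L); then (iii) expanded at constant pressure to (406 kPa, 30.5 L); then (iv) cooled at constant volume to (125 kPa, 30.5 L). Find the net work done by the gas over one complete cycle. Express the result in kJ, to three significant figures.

Constant-volume legs do no work.
W(i) = (125)(13.3 − 30.5) = -2150 J; W(iii) = (406)(30.5 − 13.3) = 6983 J.
W_net = -2150 + 6983 = 4833 J (the clockwise enclosed area).

W_net ≈ 4.83 kJ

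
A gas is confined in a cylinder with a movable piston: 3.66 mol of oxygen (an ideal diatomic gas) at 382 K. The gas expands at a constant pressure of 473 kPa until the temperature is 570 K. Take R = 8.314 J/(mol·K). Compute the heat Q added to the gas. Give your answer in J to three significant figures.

Q ≈ 20000 J

Isobaric: W = nRΔT = (3.66)(8.314)(188) = 5721 J.
ΔU = nCᵥΔT with Cᵥ = 5R/2: ΔU = (3.66)(20.79)(188) = 14302 J.
Q = ΔU + W = 14302 + 5721 = 20022 J.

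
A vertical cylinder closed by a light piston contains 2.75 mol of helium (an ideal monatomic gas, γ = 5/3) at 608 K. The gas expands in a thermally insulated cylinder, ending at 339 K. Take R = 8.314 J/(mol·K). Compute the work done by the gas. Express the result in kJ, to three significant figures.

Adiabatic ⇒ Q = 0, so W_by = −ΔU = nCᵥ(T₁ − T₂).
Cᵥ = 3R/2 = 12.47 J/(mol·K).
W = (2.75)(12.47)(608 − 339) = 9225 J.

W ≈ 9.23 kJ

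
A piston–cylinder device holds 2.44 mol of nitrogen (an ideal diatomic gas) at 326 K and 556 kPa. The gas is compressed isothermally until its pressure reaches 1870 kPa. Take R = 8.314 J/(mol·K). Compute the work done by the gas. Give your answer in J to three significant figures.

W ≈ -8020 J

Isothermal process: W = nRT ln(V₂/V₁) = nRT ln(P₁/P₂).
W = (2.44)(8.314)(326) × ln(556/1870)
  = 6613 × ln(0.2973) = 6613 × -1.213
W_by_gas = -8021 J.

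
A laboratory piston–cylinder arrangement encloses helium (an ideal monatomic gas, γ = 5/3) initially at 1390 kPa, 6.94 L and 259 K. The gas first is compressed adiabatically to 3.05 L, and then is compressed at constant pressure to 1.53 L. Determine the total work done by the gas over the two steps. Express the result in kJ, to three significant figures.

W_total ≈ -18.9 kJ

Step 1 (adiabatic): W = (P₁V₁ − P₂V₂)/(γ−1) = (9647 − 16688)/0.667 = -10563 J.
After step 1: P = 5472 kPa, V = 3.05 L, T = 448.1 K.
Step 2 (isobaric): W = PΔV = (5472 kPa)(1.53 − 3.05 L) = -8317 J.
W_total = -10563 − 8317 = -18879 J.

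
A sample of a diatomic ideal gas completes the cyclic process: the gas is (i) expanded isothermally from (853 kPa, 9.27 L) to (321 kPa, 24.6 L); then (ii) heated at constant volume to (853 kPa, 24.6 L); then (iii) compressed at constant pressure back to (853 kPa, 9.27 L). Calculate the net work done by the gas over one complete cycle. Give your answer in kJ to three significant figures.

Leg (i): W = PᵢVᵢ ln(V_f/Vᵢ) = (7907) ln(24.6/9.27) = 7717 J.
Leg (ii): W = 0.
Leg (iii): W = PΔV = (853)(9.27 − 24.6) = -13076 J.
W_net = 7717 − 13076 = -5359 J.

W_net ≈ -5.36 kJ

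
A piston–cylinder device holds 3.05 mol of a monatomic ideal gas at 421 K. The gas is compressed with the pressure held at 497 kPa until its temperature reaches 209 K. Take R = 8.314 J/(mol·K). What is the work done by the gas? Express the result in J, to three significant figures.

W ≈ -5380 J

Isobaric: W = P ΔV = nR ΔT.
W = (3.05)(8.314)(209 − 421) = -5376 J.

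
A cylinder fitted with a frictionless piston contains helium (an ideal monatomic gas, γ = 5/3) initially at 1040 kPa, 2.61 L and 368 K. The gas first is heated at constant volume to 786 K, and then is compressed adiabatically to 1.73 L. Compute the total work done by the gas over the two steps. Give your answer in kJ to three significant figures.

W_total ≈ -2.74 kJ

Step 1 (isochoric): W = 0 (constant volume).
After step 1: P = 2221 kPa (V unchanged).
Step 2 (adiabatic): W = (P₁V₁ − P₂V₂)/(γ−1) = (5798 − 7626)/0.667 = -2743 J.
W_total = 0 − 2743 = -2743 J.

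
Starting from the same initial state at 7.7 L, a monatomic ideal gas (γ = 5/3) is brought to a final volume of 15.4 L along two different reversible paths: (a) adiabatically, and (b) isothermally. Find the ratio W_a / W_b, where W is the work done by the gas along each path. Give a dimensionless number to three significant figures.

W_a / W_b ≈ 0.801

Path (a) adiabatic: W = P₁V₁(1 − (V₁/V₂)^(γ−1))/(γ−1) → W_a/(P₁V₁) = 0.5551.
Path (b) isothermal: W = P₁V₁ ln(V₂/V₁) → W_b/(P₁V₁) = 0.6931.
W_a / W_b = 0.5551 / 0.6931 = 0.8008.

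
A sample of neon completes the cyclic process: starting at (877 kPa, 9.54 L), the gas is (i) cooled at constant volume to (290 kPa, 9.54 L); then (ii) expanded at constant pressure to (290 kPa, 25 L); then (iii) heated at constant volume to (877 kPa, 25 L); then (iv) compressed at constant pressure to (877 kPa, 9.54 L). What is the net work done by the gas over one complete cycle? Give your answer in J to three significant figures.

Constant-volume legs do no work.
W(ii) = (290)(25 − 9.54) = 4483 J; W(iv) = (877)(9.54 − 25) = -13558 J.
W_net = 4483 − 13558 = -9075 J (the counter-clockwise enclosed area).

W_net ≈ -9080 J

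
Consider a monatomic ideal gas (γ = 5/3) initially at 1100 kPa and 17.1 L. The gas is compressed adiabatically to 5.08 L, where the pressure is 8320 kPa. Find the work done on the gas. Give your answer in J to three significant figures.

Adiabatic: W = (P₁V₁ − P₂V₂)/(γ − 1) with γ = 5/3.
P₁V₁ = 18810 J, P₂V₂ = 42266 J.
W = (18810 − 42266) / 0.6667 = -35183 J.
Work on gas = −W_by = 35183 J.

W ≈ 35200 J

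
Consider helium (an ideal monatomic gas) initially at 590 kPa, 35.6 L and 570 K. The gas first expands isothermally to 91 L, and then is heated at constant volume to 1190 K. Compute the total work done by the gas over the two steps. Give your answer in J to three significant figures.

Step 1 (isothermal): W = P₁V₁ ln(V₂/V₁) = (21004) ln(91/35.6) = 19713 J.
Step 2 (isochoric): W = 0 (constant volume).
W_total = 19713 + 0 = 19713 J.

W_total ≈ 19700 J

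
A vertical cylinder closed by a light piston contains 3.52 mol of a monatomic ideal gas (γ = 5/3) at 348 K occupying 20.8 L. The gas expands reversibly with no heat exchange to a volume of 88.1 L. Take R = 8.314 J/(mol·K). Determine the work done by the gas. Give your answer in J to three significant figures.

W ≈ 9440 J

Adiabatic: TV^(γ−1) = const with γ = 5/3.
T₂ = T₁ (V₁/V₂)^(γ−1) = 348 × (20.8/88.1)^0.667 = 348 × 0.382 = 132.9 K.
W_by = nCᵥ(T₁ − T₂) = (3.52)(12.47)(348 − 132.9) = 9441 J.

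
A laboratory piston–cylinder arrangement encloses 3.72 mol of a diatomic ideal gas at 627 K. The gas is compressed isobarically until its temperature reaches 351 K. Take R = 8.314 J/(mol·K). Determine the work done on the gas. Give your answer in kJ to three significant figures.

Isobaric: W = P ΔV = nR ΔT.
W = (3.72)(8.314)(351 − 627) = -8536 J.
Work on gas = −W_by = 8536 J.

W ≈ 8.54 kJ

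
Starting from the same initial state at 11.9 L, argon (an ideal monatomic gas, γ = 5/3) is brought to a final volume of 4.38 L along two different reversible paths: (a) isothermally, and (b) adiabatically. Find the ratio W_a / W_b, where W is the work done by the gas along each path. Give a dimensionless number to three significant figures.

W_a / W_b ≈ 0.704

Path (a) isothermal: W = P₁V₁ ln(V₂/V₁) → W_a/(P₁V₁) = -0.9995.
Path (b) adiabatic: W = P₁V₁(1 − (V₁/V₂)^(γ−1))/(γ−1) → W_b/(P₁V₁) = -1.421.
W_a / W_b = -0.9995 / -1.421 = 0.7036.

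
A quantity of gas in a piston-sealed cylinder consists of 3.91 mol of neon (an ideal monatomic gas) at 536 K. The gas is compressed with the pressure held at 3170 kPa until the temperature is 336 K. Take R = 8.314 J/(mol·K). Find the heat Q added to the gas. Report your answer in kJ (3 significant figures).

Q ≈ -16.3 kJ

Isobaric: W = nRΔT = (3.91)(8.314)(-200) = -6502 J.
ΔU = nCᵥΔT with Cᵥ = 3R/2: ΔU = (3.91)(12.47)(-200) = -9752 J.
Q = ΔU + W = -9752 − 6502 = -16254 J.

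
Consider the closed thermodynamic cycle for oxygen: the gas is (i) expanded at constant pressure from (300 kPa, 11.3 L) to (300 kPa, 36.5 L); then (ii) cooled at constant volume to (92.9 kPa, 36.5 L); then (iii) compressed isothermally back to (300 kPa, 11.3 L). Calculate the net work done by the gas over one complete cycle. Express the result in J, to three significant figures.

Leg (i): W = PΔV = (300)(36.5 − 11.3) = 7560 J.
Leg (ii): W = 0.
Leg (iii): W = PᵢVᵢ ln(V_f/Vᵢ) = (3391) ln(11.3/36.5) = -3976 J.
W_net = 7560 − 3976 = 3584 J.

W_net ≈ 3580 J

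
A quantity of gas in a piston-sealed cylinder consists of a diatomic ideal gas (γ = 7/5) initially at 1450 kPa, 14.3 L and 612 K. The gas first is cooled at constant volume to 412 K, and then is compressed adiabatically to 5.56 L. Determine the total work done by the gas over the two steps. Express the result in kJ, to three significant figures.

Step 1 (isochoric): W = 0 (constant volume).
After step 1: P = 976.1 kPa (V unchanged).
Step 2 (adiabatic): W = (P₁V₁ − P₂V₂)/(γ−1) = (13959 − 20368)/0.4 = -16024 J.
W_total = 0 − 16024 = -16024 J.

W_total ≈ -16.0 kJ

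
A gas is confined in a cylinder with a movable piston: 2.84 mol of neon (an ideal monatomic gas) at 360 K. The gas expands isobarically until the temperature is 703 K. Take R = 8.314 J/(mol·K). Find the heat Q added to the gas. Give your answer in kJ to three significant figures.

Isobaric: W = nRΔT = (2.84)(8.314)(343) = 8099 J.
ΔU = nCᵥΔT with Cᵥ = 3R/2: ΔU = (2.84)(12.47)(343) = 12148 J.
Q = ΔU + W = 12148 + 8099 = 20247 J.

Q ≈ 20.2 kJ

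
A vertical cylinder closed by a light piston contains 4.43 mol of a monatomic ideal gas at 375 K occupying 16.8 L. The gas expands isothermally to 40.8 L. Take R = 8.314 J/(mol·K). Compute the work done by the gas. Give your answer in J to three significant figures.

W ≈ 12300 J

Isothermal: W = nRT ln(V₂/V₁).
W = (4.43)(8.314)(375) × ln(40.8/16.8)
  = 13812 × 0.8873
W_by_gas = 12255 J.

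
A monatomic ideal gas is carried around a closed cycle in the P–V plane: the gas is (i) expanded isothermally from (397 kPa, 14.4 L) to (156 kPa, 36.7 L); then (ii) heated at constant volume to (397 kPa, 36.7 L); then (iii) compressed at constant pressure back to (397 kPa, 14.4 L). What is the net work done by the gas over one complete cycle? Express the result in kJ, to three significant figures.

Leg (i): W = PᵢVᵢ ln(V_f/Vᵢ) = (5717) ln(36.7/14.4) = 5348 J.
Leg (ii): W = 0.
Leg (iii): W = PΔV = (397)(14.4 − 36.7) = -8853 J.
W_net = 5348 − 8853 = -3505 J.

W_net ≈ -3.50 kJ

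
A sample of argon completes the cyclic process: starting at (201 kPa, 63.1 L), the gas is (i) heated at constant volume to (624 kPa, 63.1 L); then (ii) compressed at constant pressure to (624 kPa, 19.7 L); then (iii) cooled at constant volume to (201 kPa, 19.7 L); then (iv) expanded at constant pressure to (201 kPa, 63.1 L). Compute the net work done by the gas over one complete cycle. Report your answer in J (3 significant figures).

Constant-volume legs do no work.
W(ii) = (624)(19.7 − 63.1) = -27082 J; W(iv) = (201)(63.1 − 19.7) = 8723 J.
W_net = -27082 + 8723 = -18358 J (the counter-clockwise enclosed area).

W_net ≈ -18400 J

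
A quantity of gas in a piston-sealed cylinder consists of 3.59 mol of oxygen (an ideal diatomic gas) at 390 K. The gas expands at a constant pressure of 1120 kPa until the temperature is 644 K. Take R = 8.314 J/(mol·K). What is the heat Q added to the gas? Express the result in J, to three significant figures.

Isobaric: W = nRΔT = (3.59)(8.314)(254) = 7581 J.
ΔU = nCᵥΔT with Cᵥ = 5R/2: ΔU = (3.59)(20.79)(254) = 18953 J.
Q = ΔU + W = 18953 + 7581 = 26534 J.

Q ≈ 26500 J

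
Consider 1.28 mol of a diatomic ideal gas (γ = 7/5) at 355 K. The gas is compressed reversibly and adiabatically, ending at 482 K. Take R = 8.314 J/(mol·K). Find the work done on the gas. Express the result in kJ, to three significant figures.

Adiabatic ⇒ Q = 0, so W_by = −ΔU = nCᵥ(T₁ − T₂).
Cᵥ = 5R/2 = 20.79 J/(mol·K).
W = (1.28)(20.79)(355 − 482) = -3379 J.
Work on gas = −W_by = 3379 J.

W ≈ 3.38 kJ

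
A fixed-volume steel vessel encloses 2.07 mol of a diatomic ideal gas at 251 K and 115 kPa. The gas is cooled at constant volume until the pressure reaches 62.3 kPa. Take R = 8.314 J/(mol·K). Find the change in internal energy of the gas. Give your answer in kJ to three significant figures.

ΔU ≈ -4.95 kJ

Constant volume ⇒ W = 0, so Q = ΔU = nCᵥΔT with Cᵥ = 5R/2 = 20.79 J/(mol·K).
At constant V, T₂/T₁ = P₂/P₁ ⇒ ΔT = T₁(P₂/P₁ − 1) = 251·(62.3/115 − 1) = -115 K.
ΔU = (2.07)(20.79)(-115) = -4949 J.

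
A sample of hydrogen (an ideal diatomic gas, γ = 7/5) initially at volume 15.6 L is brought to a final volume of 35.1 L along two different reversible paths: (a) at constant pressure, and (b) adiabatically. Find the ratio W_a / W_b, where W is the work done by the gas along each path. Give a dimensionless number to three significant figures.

Path (a) isobaric: W = P₁(V₂ − V₁) → W_a/(P₁V₁) = 1.25.
Path (b) adiabatic: W = P₁V₁(1 − (V₁/V₂)^(γ−1))/(γ−1) → W_b/(P₁V₁) = 0.6925.
W_a / W_b = 1.25 / 0.6925 = 1.805.

W_a / W_b ≈ 1.80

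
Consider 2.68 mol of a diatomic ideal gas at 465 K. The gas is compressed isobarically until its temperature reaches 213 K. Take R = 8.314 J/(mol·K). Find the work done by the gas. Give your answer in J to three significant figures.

W ≈ -5610 J

Isobaric: W = P ΔV = nR ΔT.
W = (2.68)(8.314)(213 − 465) = -5615 J.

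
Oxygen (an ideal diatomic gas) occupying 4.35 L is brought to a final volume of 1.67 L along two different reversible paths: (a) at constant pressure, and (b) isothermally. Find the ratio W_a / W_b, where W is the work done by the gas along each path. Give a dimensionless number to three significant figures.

W_a / W_b ≈ 0.644

Path (a) isobaric: W = P₁(V₂ − V₁) → W_a/(P₁V₁) = -0.6161.
Path (b) isothermal: W = P₁V₁ ln(V₂/V₁) → W_b/(P₁V₁) = -0.9574.
W_a / W_b = -0.6161 / -0.9574 = 0.6435.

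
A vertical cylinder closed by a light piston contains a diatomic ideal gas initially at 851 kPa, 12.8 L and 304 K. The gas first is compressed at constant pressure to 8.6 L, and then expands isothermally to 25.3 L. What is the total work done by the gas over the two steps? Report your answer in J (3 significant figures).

W_total ≈ 4320 J

Step 1 (isobaric): W = PΔV = (851 kPa)(8.6 − 12.8 L) = -3574 J.
After step 1: P = 851 kPa, V = 8.6 L, T = 204.2 K.
Step 2 (isothermal): W = P₁V₁ ln(V₂/V₁) = (7319) ln(25.3/8.6) = 7897 J.
W_total = -3574 + 7897 = 4323 J.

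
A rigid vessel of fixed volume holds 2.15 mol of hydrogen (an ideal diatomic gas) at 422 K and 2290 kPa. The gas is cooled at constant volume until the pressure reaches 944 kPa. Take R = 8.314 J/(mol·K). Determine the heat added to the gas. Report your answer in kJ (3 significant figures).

Q ≈ -11.1 kJ

Constant volume ⇒ W = 0, so Q = ΔU = nCᵥΔT with Cᵥ = 5R/2 = 20.79 J/(mol·K).
At constant V, T₂/T₁ = P₂/P₁ ⇒ ΔT = T₁(P₂/P₁ − 1) = 422·(944/2290 − 1) = -248 K.
ΔU = (2.15)(20.79)(-248) = -11084 J.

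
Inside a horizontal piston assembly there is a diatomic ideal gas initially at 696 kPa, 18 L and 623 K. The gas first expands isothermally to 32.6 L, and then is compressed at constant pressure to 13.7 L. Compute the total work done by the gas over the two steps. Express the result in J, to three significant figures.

Step 1 (isothermal): W = P₁V₁ ln(V₂/V₁) = (12528) ln(32.6/18) = 7441 J.
After step 1: P = 384.3 kPa, V = 32.6 L, T = 623 K.
Step 2 (isobaric): W = PΔV = (384.3 kPa)(13.7 − 32.6 L) = -7263 J.
W_total = 7441 − 7263 = 177.7 J.

W_total ≈ 178 J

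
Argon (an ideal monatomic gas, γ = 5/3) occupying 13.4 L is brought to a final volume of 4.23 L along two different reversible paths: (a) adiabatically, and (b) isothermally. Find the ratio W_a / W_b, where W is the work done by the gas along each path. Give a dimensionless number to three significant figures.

W_a / W_b ≈ 1.51

Path (a) adiabatic: W = P₁V₁(1 − (V₁/V₂)^(γ−1))/(γ−1) → W_a/(P₁V₁) = -1.735.
Path (b) isothermal: W = P₁V₁ ln(V₂/V₁) → W_b/(P₁V₁) = -1.153.
W_a / W_b = -1.735 / -1.153 = 1.505.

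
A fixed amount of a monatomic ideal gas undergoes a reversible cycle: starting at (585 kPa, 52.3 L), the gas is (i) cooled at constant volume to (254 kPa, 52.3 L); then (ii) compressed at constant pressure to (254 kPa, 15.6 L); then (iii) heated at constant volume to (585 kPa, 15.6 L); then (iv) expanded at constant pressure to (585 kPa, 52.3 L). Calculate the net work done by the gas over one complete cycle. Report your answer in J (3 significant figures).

Constant-volume legs do no work.
W(ii) = (254)(15.6 − 52.3) = -9322 J; W(iv) = (585)(52.3 − 15.6) = 21469 J.
W_net = -9322 + 21469 = 12148 J (the clockwise enclosed area).

W_net ≈ 12100 J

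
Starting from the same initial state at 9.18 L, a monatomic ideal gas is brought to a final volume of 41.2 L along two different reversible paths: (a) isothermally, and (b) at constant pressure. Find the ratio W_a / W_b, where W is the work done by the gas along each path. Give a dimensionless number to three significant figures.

W_a / W_b ≈ 0.430

Path (a) isothermal: W = P₁V₁ ln(V₂/V₁) → W_a/(P₁V₁) = 1.501.
Path (b) isobaric: W = P₁(V₂ − V₁) → W_b/(P₁V₁) = 3.488.
W_a / W_b = 1.501 / 3.488 = 0.4304.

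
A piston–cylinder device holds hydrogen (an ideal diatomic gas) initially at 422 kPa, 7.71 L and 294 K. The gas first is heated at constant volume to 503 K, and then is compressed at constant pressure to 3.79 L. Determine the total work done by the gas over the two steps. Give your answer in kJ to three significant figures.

Step 1 (isochoric): W = 0 (constant volume).
After step 1: P = 722 kPa (V unchanged).
Step 2 (isobaric): W = PΔV = (722 kPa)(3.79 − 7.71 L) = -2830 J.
W_total = 0 − 2830 = -2830 J.

W_total ≈ -2.83 kJ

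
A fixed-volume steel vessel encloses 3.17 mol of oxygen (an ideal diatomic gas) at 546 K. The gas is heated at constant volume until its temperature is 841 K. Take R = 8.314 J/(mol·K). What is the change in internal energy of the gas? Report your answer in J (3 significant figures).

ΔU ≈ 19400 J

Constant volume ⇒ W = 0, so Q = ΔU = nCᵥΔT with Cᵥ = 5R/2 = 20.79 J/(mol·K).
ΔU = (3.17)(20.79)(841 − 546) = 19437 J.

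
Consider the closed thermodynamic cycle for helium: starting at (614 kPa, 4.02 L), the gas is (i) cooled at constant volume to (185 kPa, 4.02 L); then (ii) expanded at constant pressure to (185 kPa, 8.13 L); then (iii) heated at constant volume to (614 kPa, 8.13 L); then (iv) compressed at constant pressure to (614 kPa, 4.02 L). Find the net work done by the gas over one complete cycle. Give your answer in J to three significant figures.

Constant-volume legs do no work.
W(ii) = (185)(8.13 − 4.02) = 760.4 J; W(iv) = (614)(4.02 − 8.13) = -2524 J.
W_net = 760.4 − 2524 = -1763 J (the counter-clockwise enclosed area).

W_net ≈ -1760 J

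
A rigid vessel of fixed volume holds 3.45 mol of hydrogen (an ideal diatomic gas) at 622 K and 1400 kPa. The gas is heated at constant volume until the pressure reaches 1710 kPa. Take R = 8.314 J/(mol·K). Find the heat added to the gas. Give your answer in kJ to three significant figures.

Constant volume ⇒ W = 0, so Q = ΔU = nCᵥΔT with Cᵥ = 5R/2 = 20.79 J/(mol·K).
At constant V, T₂/T₁ = P₂/P₁ ⇒ ΔT = T₁(P₂/P₁ − 1) = 622·(1710/1400 − 1) = 137.7 K.
ΔU = (3.45)(20.79)(137.7) = 9876 J.

Q ≈ 9.88 kJ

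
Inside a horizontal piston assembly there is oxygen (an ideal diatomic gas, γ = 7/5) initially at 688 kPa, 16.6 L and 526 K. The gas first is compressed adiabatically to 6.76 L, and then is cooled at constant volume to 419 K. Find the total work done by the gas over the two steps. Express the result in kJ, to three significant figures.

Step 1 (adiabatic): W = (P₁V₁ − P₂V₂)/(γ−1) = (11421 − 16359)/0.4 = -12346 J.
Step 2 (isochoric): W = 0 (constant volume).
W_total = -12346 + 0 = -12346 J.

W_total ≈ -12.3 kJ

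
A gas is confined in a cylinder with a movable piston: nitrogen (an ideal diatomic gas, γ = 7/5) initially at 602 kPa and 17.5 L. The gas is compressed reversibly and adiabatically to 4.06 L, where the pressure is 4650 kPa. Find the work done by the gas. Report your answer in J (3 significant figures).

W ≈ -20900 J

Adiabatic: W = (P₁V₁ − P₂V₂)/(γ − 1) with γ = 7/5.
P₁V₁ = 10535 J, P₂V₂ = 18879 J.
W = (10535 − 18879) / 0.4 = -20860 J.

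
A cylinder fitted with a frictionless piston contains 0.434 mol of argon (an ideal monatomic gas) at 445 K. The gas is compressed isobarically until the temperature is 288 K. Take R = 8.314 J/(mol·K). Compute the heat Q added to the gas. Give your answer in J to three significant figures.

Isobaric: W = nRΔT = (0.434)(8.314)(-157) = -566.5 J.
ΔU = nCᵥΔT with Cᵥ = 3R/2: ΔU = (0.434)(12.47)(-157) = -849.7 J.
Q = ΔU + W = -849.7 − 566.5 = -1416 J.

Q ≈ -1420 J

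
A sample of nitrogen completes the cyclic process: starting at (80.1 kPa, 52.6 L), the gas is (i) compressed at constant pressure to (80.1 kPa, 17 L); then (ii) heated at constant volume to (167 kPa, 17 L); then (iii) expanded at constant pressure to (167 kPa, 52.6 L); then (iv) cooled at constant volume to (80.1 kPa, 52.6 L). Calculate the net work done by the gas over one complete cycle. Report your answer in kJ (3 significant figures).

W_net ≈ 3.09 kJ

Constant-volume legs do no work.
W(i) = (80.1)(17 − 52.6) = -2852 J; W(iii) = (167)(52.6 − 17) = 5945 J.
W_net = -2852 + 5945 = 3094 J (the clockwise enclosed area).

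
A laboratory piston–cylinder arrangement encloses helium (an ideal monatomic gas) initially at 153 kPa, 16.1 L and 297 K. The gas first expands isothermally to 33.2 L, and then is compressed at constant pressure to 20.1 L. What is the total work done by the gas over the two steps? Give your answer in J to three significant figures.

W_total ≈ 811 J

Step 1 (isothermal): W = P₁V₁ ln(V₂/V₁) = (2463) ln(33.2/16.1) = 1783 J.
After step 1: P = 74.2 kPa, V = 33.2 L, T = 297 K.
Step 2 (isobaric): W = PΔV = (74.2 kPa)(20.1 − 33.2 L) = -972 J.
W_total = 1783 − 972 = 810.8 J.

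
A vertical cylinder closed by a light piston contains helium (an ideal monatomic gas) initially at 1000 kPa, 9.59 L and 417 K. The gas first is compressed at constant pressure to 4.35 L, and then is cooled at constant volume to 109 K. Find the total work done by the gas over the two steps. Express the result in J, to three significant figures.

W_total ≈ -5240 J

Step 1 (isobaric): W = PΔV = (1000 kPa)(4.35 − 9.59 L) = -5240 J.
Step 2 (isochoric): W = 0 (constant volume).
W_total = -5240 + 0 = -5240 J.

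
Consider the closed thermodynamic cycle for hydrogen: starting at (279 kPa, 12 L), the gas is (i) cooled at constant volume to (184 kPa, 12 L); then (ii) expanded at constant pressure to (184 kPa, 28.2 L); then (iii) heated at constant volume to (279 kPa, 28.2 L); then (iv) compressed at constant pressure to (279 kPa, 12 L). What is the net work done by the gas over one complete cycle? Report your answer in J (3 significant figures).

Constant-volume legs do no work.
W(ii) = (184)(28.2 − 12) = 2981 J; W(iv) = (279)(12 − 28.2) = -4520 J.
W_net = 2981 − 4520 = -1539 J (the counter-clockwise enclosed area).

W_net ≈ -1540 J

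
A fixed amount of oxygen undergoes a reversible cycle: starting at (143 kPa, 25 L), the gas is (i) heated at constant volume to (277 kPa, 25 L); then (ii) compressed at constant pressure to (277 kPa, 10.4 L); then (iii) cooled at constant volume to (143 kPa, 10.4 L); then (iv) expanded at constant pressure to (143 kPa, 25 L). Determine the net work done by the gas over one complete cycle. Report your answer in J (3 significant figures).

W_net ≈ -1960 J

Constant-volume legs do no work.
W(ii) = (277)(10.4 − 25) = -4044 J; W(iv) = (143)(25 − 10.4) = 2088 J.
W_net = -4044 + 2088 = -1956 J (the counter-clockwise enclosed area).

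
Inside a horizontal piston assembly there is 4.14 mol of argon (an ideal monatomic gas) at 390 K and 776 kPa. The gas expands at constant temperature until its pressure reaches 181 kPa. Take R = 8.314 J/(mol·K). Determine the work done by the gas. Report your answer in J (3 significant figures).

W ≈ 19500 J

Isothermal process: W = nRT ln(V₂/V₁) = nRT ln(P₁/P₂).
W = (4.14)(8.314)(390) × ln(776/181)
  = 13424 × ln(4.287) = 13424 × 1.456
W_by_gas = 19540 J.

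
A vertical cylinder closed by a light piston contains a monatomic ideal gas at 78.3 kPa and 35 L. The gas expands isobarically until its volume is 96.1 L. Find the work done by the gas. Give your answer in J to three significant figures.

Isobaric: W = P ΔV.
W = (78.3 kPa)(96.1 − 35 L) = (78.3)(61.1) = 4784 J.

W ≈ 4780 J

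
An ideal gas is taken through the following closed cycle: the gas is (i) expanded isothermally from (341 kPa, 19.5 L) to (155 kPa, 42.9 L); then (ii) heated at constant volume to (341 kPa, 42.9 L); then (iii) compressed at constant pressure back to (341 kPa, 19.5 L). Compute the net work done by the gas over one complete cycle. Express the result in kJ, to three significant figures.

W_net ≈ -2.74 kJ

Leg (i): W = PᵢVᵢ ln(V_f/Vᵢ) = (6650) ln(42.9/19.5) = 5243 J.
Leg (ii): W = 0.
Leg (iii): W = PΔV = (341)(19.5 − 42.9) = -7979 J.
W_net = 5243 − 7979 = -2737 J.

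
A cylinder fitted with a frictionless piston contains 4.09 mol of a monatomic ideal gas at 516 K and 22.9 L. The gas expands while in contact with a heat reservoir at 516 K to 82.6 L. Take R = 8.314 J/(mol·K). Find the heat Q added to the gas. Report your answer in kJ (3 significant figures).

Q ≈ 22.5 kJ

Isothermal ⇒ ΔU = 0, so Q = W = nRT ln(V₂/V₁).
Q = (4.09)(8.314)(516) ln(82.6/22.9) = 17546 × 1.283 = 22510 J.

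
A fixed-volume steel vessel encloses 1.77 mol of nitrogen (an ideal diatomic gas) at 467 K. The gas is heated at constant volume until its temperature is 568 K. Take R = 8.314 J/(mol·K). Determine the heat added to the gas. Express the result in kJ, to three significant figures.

Constant volume ⇒ W = 0, so Q = ΔU = nCᵥΔT with Cᵥ = 5R/2 = 20.79 J/(mol·K).
ΔU = (1.77)(20.79)(568 − 467) = 3716 J.

Q ≈ 3.72 kJ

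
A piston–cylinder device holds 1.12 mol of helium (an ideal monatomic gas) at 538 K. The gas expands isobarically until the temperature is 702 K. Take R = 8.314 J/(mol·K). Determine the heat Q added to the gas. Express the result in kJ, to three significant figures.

Q ≈ 3.82 kJ

Isobaric: W = nRΔT = (1.12)(8.314)(164) = 1527 J.
ΔU = nCᵥΔT with Cᵥ = 3R/2: ΔU = (1.12)(12.47)(164) = 2291 J.
Q = ΔU + W = 2291 + 1527 = 3818 J.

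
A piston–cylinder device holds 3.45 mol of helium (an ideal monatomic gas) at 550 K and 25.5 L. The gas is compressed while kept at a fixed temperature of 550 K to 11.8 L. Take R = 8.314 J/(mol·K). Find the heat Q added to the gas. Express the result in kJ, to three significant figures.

Isothermal ⇒ ΔU = 0, so Q = W = nRT ln(V₂/V₁).
Q = (3.45)(8.314)(550) ln(11.8/25.5) = 15776 × -0.7706 = -12157 J.

Q ≈ -12.2 kJ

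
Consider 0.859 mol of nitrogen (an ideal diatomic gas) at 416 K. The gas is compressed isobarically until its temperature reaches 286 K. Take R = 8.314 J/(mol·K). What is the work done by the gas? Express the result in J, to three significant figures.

Isobaric: W = P ΔV = nR ΔT.
W = (0.859)(8.314)(286 − 416) = -928.4 J.

W ≈ -928 J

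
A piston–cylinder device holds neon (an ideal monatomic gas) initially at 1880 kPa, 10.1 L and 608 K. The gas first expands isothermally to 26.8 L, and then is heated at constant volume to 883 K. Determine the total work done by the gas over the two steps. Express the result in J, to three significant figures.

W_total ≈ 18500 J

Step 1 (isothermal): W = P₁V₁ ln(V₂/V₁) = (18988) ln(26.8/10.1) = 18530 J.
Step 2 (isochoric): W = 0 (constant volume).
W_total = 18530 + 0 = 18530 J.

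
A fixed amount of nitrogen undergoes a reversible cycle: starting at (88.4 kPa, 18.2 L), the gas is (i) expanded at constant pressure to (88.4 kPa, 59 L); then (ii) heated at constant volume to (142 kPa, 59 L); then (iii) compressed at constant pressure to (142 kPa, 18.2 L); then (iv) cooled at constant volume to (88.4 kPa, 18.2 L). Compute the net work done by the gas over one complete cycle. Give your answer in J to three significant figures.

Constant-volume legs do no work.
W(i) = (88.4)(59 − 18.2) = 3607 J; W(iii) = (142)(18.2 − 59) = -5794 J.
W_net = 3607 − 5794 = -2187 J (the counter-clockwise enclosed area).

W_net ≈ -2190 J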